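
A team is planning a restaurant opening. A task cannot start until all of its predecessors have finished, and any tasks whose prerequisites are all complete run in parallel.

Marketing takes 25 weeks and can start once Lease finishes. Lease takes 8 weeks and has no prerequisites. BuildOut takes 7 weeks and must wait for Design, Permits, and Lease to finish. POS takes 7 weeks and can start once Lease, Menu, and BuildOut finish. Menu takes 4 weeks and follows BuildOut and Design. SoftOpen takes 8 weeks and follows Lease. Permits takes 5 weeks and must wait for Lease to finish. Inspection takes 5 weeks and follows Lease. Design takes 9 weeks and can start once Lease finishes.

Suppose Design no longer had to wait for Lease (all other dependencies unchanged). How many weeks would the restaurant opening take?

With the dependency in place, Lease→Design→BuildOut→Menu→POS = 8+9+7+4+7 = 35 sets the finish at 35 weeks.
Without Lease→Design, Design's earliest start moves from 8 to 0.
New critical path: Lease→Marketing = 8+25 = 33 ⇒ 33 weeks.

33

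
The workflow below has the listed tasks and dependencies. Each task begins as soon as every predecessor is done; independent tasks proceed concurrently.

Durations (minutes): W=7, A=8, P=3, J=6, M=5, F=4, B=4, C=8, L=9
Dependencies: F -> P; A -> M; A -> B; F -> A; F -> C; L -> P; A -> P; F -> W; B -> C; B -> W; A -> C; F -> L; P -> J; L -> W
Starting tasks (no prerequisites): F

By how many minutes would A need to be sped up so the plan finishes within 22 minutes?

Current finish: 24 minutes; target: 22.
A is on every critical path, so each minute cut from A cuts the finish by one (this holds down to a finish of 22).
Need 24 − 22 = 2 minutes off A → A becomes 6 minutes, finish becomes 22.

2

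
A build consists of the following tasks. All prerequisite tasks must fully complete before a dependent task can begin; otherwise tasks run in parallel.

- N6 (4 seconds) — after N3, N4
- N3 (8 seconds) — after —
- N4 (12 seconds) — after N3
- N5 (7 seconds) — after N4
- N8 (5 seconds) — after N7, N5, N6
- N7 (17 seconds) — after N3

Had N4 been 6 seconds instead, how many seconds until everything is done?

30

Baseline: N3→N4→N5→N8 = 8+12+7+5 = 32 → 32 seconds.
N4 lies on that path, so at 6 seconds the path becomes 26 seconds.
The binding chain switches to N3→N7→N8 = 8+17+5 = 30; finish 30 seconds.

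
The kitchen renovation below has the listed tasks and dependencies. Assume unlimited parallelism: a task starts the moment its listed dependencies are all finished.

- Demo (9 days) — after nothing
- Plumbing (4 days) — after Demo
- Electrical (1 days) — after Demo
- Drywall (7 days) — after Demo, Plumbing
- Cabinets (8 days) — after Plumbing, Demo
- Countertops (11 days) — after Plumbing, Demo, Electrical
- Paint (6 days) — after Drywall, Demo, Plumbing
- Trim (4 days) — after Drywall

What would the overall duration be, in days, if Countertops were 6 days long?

Baseline: Demo→Plumbing→Drywall→Paint = 9+4+7+6 = 26 → 26 days.
Countertops has 2 days of float (longest path through it is 24).
That remains the longest chain; total 26 days.

26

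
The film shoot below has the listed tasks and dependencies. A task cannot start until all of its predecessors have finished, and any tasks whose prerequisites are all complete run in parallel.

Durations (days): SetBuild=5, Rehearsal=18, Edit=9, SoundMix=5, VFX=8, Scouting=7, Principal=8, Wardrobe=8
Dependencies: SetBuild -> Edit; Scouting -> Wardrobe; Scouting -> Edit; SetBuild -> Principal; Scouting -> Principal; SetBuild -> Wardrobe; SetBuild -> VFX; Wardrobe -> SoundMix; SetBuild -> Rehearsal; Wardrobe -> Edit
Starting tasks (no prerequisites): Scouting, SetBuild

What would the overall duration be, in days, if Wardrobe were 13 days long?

29

As given, the longest chain is Scouting→Wardrobe→Edit = 7+8+9 = 24, so the finish is 24 days.
Wardrobe is on the critical path; changing it to 13 makes that path 29 days.
No other chain overtakes it, so the finish is 29 days.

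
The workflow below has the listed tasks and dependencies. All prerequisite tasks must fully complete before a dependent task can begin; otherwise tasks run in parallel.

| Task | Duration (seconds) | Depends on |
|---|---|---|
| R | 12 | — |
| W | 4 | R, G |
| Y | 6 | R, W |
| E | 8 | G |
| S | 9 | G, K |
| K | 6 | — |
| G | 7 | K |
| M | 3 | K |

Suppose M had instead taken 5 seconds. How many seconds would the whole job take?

Critical path before the change: K→G→W→Y = 6+7+4+6 = 23 giving 23 seconds.
M has 14 seconds of float (longest path through it is 9).
That remains the longest chain; total 23 seconds.

23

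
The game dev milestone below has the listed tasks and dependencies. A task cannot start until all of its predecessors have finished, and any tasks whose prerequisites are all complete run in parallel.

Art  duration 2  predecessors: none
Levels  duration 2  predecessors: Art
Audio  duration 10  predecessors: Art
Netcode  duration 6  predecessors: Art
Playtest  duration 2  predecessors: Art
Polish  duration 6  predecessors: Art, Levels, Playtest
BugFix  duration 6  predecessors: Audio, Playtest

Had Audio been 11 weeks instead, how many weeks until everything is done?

Critical path before the change: Art→Audio→BugFix = 2+10+6 = 18 giving 18 weeks.
Audio is on the critical path; changing it to 11 makes that path 19 weeks.
No other chain overtakes it, so the finish is 19 weeks.

19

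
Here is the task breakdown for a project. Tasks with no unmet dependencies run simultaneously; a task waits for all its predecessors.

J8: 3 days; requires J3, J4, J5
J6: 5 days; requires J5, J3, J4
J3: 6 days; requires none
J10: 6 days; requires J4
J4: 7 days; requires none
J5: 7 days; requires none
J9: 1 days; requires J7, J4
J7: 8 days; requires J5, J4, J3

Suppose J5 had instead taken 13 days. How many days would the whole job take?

Actual critical path: J5→J7→J9 = 7+8+1 = 16 ⇒ 16 days.
Since J5 is critical, the +6 change carries straight to that chain (now 22 days).
The critical path is still J5→J7→J9; finish is now 22 days.

22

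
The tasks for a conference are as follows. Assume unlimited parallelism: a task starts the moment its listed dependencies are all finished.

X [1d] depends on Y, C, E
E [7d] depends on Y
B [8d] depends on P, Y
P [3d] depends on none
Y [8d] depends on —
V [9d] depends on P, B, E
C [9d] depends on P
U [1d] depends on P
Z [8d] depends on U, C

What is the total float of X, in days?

9

The longest chain is Y→B→V = 8+8+9 = 25; overall finish 25 days.
The longest chain containing X totals 16 days.
Float = 25 − 16 = 9.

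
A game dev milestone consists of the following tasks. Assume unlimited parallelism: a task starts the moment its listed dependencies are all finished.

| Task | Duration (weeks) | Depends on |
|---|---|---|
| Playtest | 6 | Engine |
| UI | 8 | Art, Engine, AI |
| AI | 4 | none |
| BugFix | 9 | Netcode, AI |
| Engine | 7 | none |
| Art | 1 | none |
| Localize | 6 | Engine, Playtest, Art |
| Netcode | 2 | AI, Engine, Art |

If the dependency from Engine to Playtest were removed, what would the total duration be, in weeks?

With the dependency in place, Engine→Playtest→Localize = 7+6+6 = 19 sets the finish at 19 weeks.
Without Engine→Playtest, Playtest's earliest start moves from 7 to 0.
After: Engine→Netcode→BugFix = 7+2+9 = 18 → 18 weeks.

18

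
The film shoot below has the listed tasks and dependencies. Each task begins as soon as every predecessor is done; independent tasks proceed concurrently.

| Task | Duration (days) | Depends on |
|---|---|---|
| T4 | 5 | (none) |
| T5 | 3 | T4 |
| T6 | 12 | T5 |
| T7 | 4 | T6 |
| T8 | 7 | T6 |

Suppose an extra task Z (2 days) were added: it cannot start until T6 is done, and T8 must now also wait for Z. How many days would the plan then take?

29

Originally the plan takes 27 days.
With Z inserted, T8 now waits for max(T6, Z).
New critical path: T4→T5→T6→Z→T8 = 5+3+12+2+7 = 29 ⇒ 29 days.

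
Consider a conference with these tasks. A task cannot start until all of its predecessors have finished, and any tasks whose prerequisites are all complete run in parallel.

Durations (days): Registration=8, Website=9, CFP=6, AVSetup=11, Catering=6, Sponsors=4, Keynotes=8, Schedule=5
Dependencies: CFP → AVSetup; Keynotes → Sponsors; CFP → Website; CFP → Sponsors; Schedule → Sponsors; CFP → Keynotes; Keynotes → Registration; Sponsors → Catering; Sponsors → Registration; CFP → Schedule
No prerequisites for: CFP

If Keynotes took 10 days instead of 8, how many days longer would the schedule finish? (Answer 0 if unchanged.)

2

Actual critical path: CFP→Keynotes→Sponsors→Registration = 6+8+4+8 = 26 ⇒ 26 days.
Keynotes lies on that path, so at 10 days the path becomes 28 days.
That remains the longest chain; total 28 days.
Change in finish: 28 − 26 = +2 days.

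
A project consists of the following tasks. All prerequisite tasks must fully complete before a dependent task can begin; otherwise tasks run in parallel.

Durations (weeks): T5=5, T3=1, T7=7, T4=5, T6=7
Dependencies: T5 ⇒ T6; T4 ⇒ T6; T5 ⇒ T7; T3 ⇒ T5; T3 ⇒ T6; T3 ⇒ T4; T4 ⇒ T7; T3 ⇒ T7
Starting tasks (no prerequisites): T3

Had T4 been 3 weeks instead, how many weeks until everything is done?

Baseline: T3→T4→T6 = 1+5+7 = 13 → 13 weeks.
Since T4 is critical, the -2 change carries straight to that chain (now 11 weeks).
Now T3→T5→T6 = 1+5+7 = 13 is longest, so the finish becomes 13 weeks.

13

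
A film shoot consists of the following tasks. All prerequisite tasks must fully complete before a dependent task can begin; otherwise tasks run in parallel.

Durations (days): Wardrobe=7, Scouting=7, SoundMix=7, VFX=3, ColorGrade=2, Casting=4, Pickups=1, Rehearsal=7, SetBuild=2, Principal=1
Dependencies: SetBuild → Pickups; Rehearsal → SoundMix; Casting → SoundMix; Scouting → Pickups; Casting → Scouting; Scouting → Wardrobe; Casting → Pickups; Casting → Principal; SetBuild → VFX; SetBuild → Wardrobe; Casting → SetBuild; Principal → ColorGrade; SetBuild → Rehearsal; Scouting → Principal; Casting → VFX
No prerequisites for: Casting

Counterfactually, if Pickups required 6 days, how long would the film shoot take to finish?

20

As given, the longest chain is Casting→SetBuild→Rehearsal→SoundMix = 4+2+7+7 = 20, so the finish is 20 days.
Pickups is off the critical path — its longest chain is 12 days, giving 8 of slack.
The critical path is still Casting→SetBuild→Rehearsal→SoundMix; finish is now 20 days.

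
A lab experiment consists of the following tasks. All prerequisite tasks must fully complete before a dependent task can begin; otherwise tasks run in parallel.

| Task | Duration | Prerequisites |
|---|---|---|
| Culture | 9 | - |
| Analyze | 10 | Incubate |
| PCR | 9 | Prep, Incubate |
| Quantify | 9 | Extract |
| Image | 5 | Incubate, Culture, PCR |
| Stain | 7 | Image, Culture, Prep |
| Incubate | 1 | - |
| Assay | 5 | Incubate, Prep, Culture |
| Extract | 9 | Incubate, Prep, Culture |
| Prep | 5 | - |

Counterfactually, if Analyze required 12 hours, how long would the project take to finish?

27

As given, the longest chain is Culture→Extract→Quantify = 9+9+9 = 27, so the finish is 27 hours.
Analyze has 16 hours of float (longest path through it is 11).
That remains the longest chain; total 27 hours.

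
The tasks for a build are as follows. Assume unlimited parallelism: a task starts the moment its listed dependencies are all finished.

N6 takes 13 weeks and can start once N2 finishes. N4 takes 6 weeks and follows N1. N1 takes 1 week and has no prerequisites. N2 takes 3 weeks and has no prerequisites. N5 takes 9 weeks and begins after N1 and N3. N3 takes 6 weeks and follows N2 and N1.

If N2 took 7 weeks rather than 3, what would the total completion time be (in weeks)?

Baseline: N2→N3→N5 = 3+6+9 = 18 → 18 weeks.
N2 lies on that path, so at 7 weeks the path becomes 22 weeks.
No other chain overtakes it, so the finish is 22 weeks.

22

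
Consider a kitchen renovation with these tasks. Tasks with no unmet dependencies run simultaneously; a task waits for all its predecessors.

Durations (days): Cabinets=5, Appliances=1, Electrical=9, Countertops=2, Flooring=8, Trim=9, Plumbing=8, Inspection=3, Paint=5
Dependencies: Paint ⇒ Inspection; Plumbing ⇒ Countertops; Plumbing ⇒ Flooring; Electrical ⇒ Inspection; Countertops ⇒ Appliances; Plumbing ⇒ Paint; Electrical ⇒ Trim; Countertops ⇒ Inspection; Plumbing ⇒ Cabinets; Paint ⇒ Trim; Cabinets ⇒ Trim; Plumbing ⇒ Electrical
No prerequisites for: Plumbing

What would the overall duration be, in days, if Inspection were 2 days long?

The binding path is Plumbing→Electrical→Trim = 8+9+9 = 26; finish at 26 days.
The longest path through Inspection is only 20 days, so Inspection has float 6.
That remains the longest chain; total 26 days.

26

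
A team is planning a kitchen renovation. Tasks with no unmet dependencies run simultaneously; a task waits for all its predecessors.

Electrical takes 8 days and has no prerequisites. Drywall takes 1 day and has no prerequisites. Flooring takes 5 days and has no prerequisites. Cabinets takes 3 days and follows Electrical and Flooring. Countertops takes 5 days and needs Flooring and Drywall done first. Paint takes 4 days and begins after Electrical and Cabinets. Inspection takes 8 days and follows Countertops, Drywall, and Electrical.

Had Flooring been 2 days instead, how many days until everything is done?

16

The binding path is Flooring→Countertops→Inspection = 5+5+8 = 18; finish at 18 days.
Flooring is on the critical path; changing it to 2 makes that path 15 days.
New critical path: Electrical→Inspection = 8+8 = 16 ⇒ 16 days.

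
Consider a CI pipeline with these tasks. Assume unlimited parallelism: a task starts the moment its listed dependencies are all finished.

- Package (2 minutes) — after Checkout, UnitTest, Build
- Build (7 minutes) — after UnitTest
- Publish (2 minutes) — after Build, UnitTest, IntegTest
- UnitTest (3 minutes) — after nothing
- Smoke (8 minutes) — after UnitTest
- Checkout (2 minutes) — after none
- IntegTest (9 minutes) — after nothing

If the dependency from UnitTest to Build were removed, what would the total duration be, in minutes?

Before: longest chain UnitTest→Build→Package = 3+7+2 = 12, finish 12.
Without UnitTest→Build, Build's earliest start moves from 3 to 0.
The longest chain is now UnitTest→Smoke = 3+8 = 11, so the CI pipeline takes 11 minutes.

11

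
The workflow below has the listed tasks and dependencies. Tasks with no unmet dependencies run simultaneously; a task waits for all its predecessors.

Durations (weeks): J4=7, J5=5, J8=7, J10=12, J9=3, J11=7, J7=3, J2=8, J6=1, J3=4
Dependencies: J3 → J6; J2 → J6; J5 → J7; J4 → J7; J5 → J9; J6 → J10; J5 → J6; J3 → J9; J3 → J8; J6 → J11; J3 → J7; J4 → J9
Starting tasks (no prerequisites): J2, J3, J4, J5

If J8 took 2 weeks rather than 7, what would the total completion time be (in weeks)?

Critical path before the change: J2→J6→J10 = 8+1+12 = 21 giving 21 weeks.
J8 has 10 weeks of float (longest path through it is 11).
No other chain overtakes it, so the finish is 21 weeks.

21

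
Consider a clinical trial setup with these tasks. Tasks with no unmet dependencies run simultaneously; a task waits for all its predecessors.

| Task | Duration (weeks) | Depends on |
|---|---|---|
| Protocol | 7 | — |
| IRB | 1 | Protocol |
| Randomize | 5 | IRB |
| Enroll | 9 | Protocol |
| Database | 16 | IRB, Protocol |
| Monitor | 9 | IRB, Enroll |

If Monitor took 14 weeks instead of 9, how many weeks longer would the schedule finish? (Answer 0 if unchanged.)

5

Actual critical path: Protocol→Enroll→Monitor = 7+9+9 = 25 ⇒ 25 weeks.
Monitor lies on that path, so at 14 weeks the path becomes 30 weeks.
The critical path is still Protocol→Enroll→Monitor; finish is now 30 weeks.
Change in finish: 30 − 25 = +5 weeks.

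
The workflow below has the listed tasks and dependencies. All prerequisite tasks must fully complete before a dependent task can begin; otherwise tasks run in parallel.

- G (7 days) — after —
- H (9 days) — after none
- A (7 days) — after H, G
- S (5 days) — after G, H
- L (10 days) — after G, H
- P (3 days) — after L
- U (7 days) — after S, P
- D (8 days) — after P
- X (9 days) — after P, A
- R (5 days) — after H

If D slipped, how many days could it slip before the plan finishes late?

H→L→P→X = 9+10+3+9 = 31 sets the makespan at 31 days.
D finishes as early as 30 and must finish by 31.
Slack of D = 23 − 22 = 1 day.

1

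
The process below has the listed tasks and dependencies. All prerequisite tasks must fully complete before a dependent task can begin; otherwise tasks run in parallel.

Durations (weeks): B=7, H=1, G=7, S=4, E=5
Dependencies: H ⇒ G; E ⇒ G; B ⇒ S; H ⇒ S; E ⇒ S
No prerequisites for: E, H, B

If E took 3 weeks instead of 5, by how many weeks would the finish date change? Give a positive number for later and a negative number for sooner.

Actual critical path: E→G = 5+7 = 12 ⇒ 12 weeks.
E is on the critical path; changing it to 3 makes that path 10 weeks.
Now B→S = 7+4 = 11 is longest, so the finish becomes 11 weeks.
Change in finish: 11 − 12 = -1 weeks.

-1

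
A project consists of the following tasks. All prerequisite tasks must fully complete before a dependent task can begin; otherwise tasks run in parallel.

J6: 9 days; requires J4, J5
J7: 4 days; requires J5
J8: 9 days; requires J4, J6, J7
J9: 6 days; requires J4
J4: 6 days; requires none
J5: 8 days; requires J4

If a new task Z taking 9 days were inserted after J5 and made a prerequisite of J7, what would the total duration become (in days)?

36

Originally the plan takes 32 days.
With Z inserted, J7 now waits for max(J5, Z).
New critical path: J4→J5→Z→J7→J8 = 6+8+9+4+9 = 36 ⇒ 36 days.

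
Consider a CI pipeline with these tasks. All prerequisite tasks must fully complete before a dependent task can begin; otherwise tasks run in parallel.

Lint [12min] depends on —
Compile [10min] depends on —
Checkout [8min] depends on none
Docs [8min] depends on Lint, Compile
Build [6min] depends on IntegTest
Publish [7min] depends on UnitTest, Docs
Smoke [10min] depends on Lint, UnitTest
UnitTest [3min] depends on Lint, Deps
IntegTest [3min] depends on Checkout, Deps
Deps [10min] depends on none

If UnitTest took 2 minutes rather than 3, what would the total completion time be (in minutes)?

Actual critical path: Lint→Docs→Publish = 12+8+7 = 27 ⇒ 27 minutes.
UnitTest has 2 minutes of float (longest path through it is 25).
The critical path is still Lint→Docs→Publish; finish is now 27 minutes.

27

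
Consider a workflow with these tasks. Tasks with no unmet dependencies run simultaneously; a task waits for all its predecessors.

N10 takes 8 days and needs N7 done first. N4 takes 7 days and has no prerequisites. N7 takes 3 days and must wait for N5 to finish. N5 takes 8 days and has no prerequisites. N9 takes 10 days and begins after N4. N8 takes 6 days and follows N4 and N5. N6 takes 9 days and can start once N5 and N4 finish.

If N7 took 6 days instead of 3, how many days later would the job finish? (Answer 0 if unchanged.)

3

As given, the longest chain is N5→N7→N10 = 8+3+8 = 19, so the finish is 19 days.
N7 is on the critical path; changing it to 6 makes that path 22 days.
That remains the longest chain; total 22 days.
Change in finish: 22 − 19 = +3 days.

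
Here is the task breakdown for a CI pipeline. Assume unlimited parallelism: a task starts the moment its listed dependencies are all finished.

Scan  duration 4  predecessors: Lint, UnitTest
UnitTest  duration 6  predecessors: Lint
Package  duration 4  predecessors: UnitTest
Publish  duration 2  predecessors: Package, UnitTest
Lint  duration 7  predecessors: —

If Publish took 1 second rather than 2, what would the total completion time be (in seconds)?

18

Baseline: Lint→UnitTest→Package→Publish = 7+6+4+2 = 19 → 19 seconds.
Publish is on the critical path; changing it to 1 makes that path 18 seconds.
The critical path is still Lint→UnitTest→Package→Publish; finish is now 18 seconds.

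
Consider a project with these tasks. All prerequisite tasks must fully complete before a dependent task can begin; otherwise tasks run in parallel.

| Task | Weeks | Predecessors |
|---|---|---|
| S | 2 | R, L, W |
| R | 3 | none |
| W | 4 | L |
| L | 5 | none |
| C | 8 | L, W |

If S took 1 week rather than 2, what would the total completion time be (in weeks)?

As given, the longest chain is L→W→C = 5+4+8 = 17, so the finish is 17 weeks.
S has 6 weeks of float (longest path through it is 11).
No other chain overtakes it, so the finish is 17 weeks.

17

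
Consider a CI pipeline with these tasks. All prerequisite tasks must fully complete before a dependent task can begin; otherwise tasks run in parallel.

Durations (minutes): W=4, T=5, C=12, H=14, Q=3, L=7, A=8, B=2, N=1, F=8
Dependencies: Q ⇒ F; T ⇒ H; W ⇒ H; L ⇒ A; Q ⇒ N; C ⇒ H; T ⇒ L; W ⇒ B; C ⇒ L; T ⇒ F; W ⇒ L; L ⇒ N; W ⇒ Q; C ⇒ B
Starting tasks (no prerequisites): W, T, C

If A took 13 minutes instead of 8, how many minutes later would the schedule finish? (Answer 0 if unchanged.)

Critical path before the change: C→L→A = 12+7+8 = 27 giving 27 minutes.
A is on the critical path; changing it to 13 makes that path 32 minutes.
The critical path is still C→L→A; finish is now 32 minutes.
Change in finish: 32 − 27 = +5 minutes.

5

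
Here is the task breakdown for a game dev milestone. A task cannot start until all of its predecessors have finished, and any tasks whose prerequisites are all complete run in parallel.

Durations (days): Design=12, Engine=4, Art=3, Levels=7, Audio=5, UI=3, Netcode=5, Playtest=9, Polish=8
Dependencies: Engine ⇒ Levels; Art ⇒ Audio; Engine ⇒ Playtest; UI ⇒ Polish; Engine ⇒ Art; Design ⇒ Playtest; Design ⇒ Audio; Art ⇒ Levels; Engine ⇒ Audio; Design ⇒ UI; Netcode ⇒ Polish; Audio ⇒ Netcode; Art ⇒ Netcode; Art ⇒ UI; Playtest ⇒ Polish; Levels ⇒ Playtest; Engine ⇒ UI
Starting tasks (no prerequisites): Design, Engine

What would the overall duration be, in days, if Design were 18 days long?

Actual critical path: Engine→Art→Levels→Playtest→Polish = 4+3+7+9+8 = 31 ⇒ 31 days.
Design is off the critical path — its longest chain is 30 days, giving 1 of slack.
New critical path: Design→Audio→Netcode→Polish = 18+5+5+8 = 36 ⇒ 36 days.

36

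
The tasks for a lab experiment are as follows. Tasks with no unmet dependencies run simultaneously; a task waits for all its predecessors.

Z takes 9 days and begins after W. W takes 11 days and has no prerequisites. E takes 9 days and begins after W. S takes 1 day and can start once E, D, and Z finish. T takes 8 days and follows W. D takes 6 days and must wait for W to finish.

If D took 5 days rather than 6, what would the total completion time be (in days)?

Critical path before the change: W→Z→S = 11+9+1 = 21 giving 21 days.
D has 3 days of float (longest path through it is 18).
That remains the longest chain; total 21 days.

21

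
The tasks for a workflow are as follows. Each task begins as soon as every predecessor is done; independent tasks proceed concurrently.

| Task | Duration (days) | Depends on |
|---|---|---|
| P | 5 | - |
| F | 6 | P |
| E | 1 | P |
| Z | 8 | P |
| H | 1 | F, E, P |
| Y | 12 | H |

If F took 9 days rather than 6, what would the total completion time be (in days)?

The binding path is P→F→H→Y = 5+6+1+12 = 24; finish at 24 days.
F is on the critical path; changing it to 9 makes that path 27 days.
No other chain overtakes it, so the finish is 27 days.

27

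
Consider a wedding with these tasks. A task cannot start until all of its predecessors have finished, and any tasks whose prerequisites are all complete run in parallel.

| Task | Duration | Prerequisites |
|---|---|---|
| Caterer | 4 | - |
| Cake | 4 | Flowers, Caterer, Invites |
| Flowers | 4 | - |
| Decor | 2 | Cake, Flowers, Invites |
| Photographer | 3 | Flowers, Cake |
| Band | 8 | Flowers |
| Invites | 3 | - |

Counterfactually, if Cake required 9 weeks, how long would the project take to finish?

16

As given, the longest chain is Flowers→Band = 4+8 = 12, so the finish is 12 weeks.
Cake is off the critical path — its longest chain is 11 weeks, giving 1 of slack.
The binding chain switches to Caterer→Cake→Photographer = 4+9+3 = 16; finish 16 weeks.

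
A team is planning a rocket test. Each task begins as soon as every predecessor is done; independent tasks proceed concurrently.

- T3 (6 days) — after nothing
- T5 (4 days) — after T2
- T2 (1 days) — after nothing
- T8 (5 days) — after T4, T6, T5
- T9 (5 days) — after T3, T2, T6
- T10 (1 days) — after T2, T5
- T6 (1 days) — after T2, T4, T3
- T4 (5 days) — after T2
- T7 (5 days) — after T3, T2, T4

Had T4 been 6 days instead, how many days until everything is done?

13

The binding path is T2→T4→T6→T8 = 1+5+1+5 = 12; finish at 12 days.
Since T4 is critical, the +1 change carries straight to that chain (now 13 days).
That remains the longest chain; total 13 days.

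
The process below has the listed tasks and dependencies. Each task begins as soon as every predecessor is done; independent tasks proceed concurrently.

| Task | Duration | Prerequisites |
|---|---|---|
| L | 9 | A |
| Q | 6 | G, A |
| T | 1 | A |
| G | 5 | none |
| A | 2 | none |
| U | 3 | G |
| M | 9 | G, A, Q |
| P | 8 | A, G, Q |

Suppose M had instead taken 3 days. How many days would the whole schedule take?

Baseline: G→Q→M = 5+6+9 = 20 → 20 days.
Since M is critical, the -6 change carries straight to that chain (now 14 days).
Now G→Q→P = 5+6+8 = 19 is longest, so the finish becomes 19 days.

19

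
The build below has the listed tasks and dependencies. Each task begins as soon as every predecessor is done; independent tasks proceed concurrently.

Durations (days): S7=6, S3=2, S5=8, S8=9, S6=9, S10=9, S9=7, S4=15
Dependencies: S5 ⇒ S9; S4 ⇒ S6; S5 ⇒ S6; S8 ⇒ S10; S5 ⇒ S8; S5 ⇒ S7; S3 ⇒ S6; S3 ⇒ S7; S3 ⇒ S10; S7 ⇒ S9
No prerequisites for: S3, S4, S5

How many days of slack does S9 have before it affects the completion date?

5

Critical path: S5→S8→S10 = 8+9+9 = 26, so the finish is 26 days.
S9 finishes as early as 21 and must finish by 26.
Float = 26 − 21 = 5.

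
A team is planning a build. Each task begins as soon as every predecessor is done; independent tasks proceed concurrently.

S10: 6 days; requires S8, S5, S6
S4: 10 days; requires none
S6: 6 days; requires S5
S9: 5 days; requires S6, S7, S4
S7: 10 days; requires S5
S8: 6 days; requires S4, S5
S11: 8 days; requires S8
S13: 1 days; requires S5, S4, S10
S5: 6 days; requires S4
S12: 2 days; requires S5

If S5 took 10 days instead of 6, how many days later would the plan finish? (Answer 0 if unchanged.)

4

The binding path is S4→S5→S7→S9 = 10+6+10+5 = 31; finish at 31 days.
S5 lies on that path, so at 10 days the path becomes 35 days.
The critical path is still S4→S5→S7→S9; finish is now 35 days.
Change in finish: 35 − 31 = +4 days.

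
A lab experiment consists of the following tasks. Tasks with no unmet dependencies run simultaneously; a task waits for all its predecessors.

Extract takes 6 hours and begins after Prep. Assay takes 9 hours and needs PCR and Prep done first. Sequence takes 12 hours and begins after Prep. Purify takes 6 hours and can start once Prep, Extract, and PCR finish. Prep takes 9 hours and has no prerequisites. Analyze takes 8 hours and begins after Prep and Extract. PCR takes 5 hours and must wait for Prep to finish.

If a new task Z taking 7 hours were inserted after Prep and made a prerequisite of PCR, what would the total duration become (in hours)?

Originally the plan takes 23 hours.
With Z inserted, PCR now waits for max(Prep, Z).
New critical path: Prep→Z→PCR→Assay = 9+7+5+9 = 30 ⇒ 30 hours.

30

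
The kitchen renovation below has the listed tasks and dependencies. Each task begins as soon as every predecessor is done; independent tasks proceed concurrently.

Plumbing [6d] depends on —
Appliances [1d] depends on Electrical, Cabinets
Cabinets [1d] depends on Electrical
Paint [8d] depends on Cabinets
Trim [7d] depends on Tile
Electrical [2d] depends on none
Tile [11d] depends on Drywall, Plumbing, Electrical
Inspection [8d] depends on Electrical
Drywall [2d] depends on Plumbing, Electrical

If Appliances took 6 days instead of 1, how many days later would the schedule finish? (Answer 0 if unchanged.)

0

Baseline: Plumbing→Drywall→Tile→Trim = 6+2+11+7 = 26 → 26 days.
Appliances is off the critical path — its longest chain is 4 days, giving 22 of slack.
That remains the longest chain; total 26 days.
Change in finish: 26 − 26 = +0 days.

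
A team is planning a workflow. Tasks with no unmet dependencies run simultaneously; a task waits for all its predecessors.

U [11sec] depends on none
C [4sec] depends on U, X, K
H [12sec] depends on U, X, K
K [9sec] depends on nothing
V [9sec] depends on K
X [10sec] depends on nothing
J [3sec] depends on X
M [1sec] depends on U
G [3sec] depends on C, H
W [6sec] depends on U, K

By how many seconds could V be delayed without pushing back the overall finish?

8

The longest chain is U→H→G = 11+12+3 = 26; overall finish 26 seconds.
Longest path through V: 18 seconds (earliest finish 18, latest finish 26).
Slack of V = 17 − 9 = 8 seconds.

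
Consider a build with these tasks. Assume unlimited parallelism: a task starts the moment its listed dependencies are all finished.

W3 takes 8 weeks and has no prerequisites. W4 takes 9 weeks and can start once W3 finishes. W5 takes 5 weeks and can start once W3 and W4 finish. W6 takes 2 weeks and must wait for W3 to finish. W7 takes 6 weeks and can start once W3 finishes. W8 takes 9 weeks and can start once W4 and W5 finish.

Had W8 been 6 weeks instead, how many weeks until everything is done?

28

Critical path before the change: W3→W4→W5→W8 = 8+9+5+9 = 31 giving 31 weeks.
Since W8 is critical, the -3 change carries straight to that chain (now 28 weeks).
No other chain overtakes it, so the finish is 28 weeks.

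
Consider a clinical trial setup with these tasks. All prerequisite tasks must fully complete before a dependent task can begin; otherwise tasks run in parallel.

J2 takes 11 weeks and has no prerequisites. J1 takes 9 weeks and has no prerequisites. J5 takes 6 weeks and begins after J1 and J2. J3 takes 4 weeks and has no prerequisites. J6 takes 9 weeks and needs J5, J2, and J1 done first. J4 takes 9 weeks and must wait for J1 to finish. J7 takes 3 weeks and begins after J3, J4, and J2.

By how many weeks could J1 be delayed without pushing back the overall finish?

2

J2→J5→J6 = 11+6+9 = 26 sets the makespan at 26 weeks.
The longest chain containing J1 totals 24 weeks.
So J1 can slip 11 − 9 = 2 weeks.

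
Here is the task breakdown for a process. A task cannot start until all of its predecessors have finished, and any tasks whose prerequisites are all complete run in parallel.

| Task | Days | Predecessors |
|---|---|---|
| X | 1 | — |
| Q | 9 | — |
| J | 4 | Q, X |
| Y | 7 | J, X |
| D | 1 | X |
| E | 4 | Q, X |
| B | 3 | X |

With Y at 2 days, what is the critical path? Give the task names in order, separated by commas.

Q, J, Y

Baseline: Q→J→Y = 9+4+7 = 20 → 20 days.
Y lies on that path, so at 2 days the path becomes 15 days.
No other chain overtakes it, so the finish is 15 days.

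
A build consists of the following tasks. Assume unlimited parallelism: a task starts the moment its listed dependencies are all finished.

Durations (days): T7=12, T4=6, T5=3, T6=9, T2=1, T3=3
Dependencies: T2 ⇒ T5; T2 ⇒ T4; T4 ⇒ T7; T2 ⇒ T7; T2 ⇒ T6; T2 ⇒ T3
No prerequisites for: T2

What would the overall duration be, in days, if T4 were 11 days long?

24

Baseline: T2→T4→T7 = 1+6+12 = 19 → 19 days.
Since T4 is critical, the +5 change carries straight to that chain (now 24 days).
The critical path is still T2→T4→T7; finish is now 24 days.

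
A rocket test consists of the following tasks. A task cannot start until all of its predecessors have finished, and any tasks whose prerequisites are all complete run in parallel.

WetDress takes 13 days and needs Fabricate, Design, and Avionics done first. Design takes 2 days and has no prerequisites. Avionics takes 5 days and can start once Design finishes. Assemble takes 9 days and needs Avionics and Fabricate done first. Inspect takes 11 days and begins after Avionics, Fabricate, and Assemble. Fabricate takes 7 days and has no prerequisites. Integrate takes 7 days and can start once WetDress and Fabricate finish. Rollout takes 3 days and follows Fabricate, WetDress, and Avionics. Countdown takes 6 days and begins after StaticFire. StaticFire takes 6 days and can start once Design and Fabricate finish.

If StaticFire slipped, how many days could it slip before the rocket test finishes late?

Design→Avionics→Assemble→Inspect = 2+5+9+11 = 27 sets the makespan at 27 days.
StaticFire finishes as early as 13 and must finish by 21.
Slack of StaticFire = 15 − 7 = 8 days.

8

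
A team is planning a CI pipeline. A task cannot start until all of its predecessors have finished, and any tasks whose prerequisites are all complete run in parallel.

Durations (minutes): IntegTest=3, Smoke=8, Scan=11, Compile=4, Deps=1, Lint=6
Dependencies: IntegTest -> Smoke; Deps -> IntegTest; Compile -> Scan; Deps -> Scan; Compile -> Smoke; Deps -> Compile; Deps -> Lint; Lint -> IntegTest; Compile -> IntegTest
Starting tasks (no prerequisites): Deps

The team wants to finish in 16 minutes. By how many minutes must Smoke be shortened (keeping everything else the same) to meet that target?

2

Current finish: 18 minutes; target: 16.
Smoke is on every critical path, so each minute cut from Smoke cuts the finish by one (this holds down to a finish of 16).
Need 18 − 16 = 2 minutes off Smoke → Smoke becomes 6 minutes, finish becomes 16.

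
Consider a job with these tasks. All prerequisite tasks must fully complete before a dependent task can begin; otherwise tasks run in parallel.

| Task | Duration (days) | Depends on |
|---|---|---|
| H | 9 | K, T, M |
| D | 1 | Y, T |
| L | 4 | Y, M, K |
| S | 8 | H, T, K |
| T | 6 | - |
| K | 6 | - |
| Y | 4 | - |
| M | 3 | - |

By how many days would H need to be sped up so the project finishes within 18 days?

Current finish: 23 days; target: 18.
H is on every critical path, so each day cut from H cuts the finish by one (this holds down to a finish of 15).
Need 23 − 18 = 5 days off H → H becomes 4 days, finish becomes 18.

5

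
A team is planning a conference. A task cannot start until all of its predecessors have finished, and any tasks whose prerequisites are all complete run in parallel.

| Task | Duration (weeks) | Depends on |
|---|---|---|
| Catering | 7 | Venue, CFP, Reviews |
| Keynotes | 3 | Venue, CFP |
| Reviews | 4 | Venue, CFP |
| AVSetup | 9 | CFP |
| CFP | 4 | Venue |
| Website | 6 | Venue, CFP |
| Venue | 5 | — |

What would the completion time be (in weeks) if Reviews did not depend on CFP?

With the dependency in place, Venue→CFP→Reviews→Catering = 5+4+4+7 = 20 sets the finish at 20 weeks.
Without CFP→Reviews, Reviews's earliest start moves from 9 to 5.
After: Venue→CFP→AVSetup = 5+4+9 = 18 → 18 weeks.

18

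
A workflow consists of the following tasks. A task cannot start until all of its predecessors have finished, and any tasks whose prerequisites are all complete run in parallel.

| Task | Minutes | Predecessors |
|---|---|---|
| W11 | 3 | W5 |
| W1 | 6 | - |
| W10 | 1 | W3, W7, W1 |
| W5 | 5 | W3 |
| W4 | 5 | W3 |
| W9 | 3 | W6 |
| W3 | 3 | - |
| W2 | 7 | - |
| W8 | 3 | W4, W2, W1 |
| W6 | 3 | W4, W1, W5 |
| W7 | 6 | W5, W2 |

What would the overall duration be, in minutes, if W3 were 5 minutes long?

17

The binding path is W3→W5→W7→W10 = 3+5+6+1 = 15; finish at 15 minutes.
W3 is on the critical path; changing it to 5 makes that path 17 minutes.
That remains the longest chain; total 17 minutes.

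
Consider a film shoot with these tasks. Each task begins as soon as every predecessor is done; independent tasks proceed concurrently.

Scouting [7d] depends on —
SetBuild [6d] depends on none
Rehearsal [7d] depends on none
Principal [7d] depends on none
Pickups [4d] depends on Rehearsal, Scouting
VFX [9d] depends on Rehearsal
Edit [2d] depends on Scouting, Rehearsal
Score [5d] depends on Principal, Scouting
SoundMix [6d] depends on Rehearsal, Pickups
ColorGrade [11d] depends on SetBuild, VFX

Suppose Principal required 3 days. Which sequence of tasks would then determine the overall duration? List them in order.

Rehearsal, VFX, ColorGrade

Baseline: Rehearsal→VFX→ColorGrade = 7+9+11 = 27 → 27 days.
Principal has 15 days of float (longest path through it is 12).
That remains the longest chain; total 27 days.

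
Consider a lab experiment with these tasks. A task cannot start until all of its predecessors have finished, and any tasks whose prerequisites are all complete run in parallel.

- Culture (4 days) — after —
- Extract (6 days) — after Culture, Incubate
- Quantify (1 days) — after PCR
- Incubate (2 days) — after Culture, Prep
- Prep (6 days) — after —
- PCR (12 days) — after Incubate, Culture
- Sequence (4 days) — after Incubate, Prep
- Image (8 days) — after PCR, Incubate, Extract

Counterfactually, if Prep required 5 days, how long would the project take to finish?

Actual critical path: Prep→Incubate→PCR→Image = 6+2+12+8 = 28 ⇒ 28 days.
Prep lies on that path, so at 5 days the path becomes 27 days.
No other chain overtakes it, so the finish is 27 days.

27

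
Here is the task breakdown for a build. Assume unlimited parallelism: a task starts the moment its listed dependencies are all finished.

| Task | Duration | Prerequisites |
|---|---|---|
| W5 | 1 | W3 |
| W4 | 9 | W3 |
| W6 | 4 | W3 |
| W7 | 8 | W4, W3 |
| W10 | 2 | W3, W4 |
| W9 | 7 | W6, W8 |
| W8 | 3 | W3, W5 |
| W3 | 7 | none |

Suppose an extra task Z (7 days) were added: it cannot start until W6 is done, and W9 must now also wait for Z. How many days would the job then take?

Originally the job takes 24 days.
With Z inserted, W9 now waits for max(W6, W8, Z).
New critical path: W3→W6→Z→W9 = 7+4+7+7 = 25 ⇒ 25 days.

25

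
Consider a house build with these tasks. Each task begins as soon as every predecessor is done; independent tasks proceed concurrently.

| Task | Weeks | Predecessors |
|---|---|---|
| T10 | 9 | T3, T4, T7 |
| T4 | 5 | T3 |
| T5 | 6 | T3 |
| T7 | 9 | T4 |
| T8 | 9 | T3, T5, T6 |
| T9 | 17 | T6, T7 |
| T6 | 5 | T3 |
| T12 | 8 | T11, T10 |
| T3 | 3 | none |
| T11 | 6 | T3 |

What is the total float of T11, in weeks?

T3→T4→T7→T9 = 3+5+9+17 = 34 sets the makespan at 34 weeks.
Longest path through T11: 17 weeks (earliest finish 9, latest finish 26).
Float = 34 − 17 = 17.

17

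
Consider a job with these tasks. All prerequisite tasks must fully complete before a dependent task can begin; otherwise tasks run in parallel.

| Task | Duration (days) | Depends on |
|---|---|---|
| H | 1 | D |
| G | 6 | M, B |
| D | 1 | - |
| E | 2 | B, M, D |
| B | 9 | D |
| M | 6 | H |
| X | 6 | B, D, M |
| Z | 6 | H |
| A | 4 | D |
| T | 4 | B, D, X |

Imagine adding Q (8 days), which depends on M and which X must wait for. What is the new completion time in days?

Originally the plan takes 20 days.
With Q inserted, X now waits for max(B, D, M, Q).
New critical path: D→H→M→Q→X→T = 1+1+6+8+6+4 = 26 ⇒ 26 days.

26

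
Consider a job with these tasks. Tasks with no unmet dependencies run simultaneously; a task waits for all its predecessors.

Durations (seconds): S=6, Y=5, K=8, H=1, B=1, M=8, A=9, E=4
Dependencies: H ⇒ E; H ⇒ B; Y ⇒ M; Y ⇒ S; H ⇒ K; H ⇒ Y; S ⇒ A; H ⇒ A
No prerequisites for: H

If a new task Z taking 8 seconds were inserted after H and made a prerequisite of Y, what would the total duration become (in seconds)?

29

Originally the project takes 21 seconds.
With Z inserted, Y now waits for max(H, Z).
New critical path: H→Z→Y→S→A = 1+8+5+6+9 = 29 ⇒ 29 seconds.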